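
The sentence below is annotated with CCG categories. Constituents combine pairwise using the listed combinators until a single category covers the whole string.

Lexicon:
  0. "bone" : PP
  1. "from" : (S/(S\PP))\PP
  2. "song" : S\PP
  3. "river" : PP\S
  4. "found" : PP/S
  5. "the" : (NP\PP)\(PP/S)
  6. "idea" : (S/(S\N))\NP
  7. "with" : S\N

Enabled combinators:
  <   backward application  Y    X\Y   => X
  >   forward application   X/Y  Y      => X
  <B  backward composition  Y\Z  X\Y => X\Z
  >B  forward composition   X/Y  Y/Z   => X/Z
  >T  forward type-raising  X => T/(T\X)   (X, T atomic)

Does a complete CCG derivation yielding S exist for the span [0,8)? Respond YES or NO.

YES

[0,8] S   >
  [0,7] S/(S\N)   <
    [0,6] NP   <
      [0,3] S   >
        [0,2] S/(S\PP)   <
          [0,1] "bone" : PP
          [1,2] "from" : (S/(S\PP))\PP
        [2,3] "song" : S\PP
      [3,6] NP\S   <B
        [3,4] "river" : PP\S
        [4,6] NP\PP   <
          [4,5] "found" : PP/S
          [5,6] "the" : (NP\PP)\(PP/S)
    [6,7] "idea" : (S/(S\N))\NP
  [7,8] "with" : S\N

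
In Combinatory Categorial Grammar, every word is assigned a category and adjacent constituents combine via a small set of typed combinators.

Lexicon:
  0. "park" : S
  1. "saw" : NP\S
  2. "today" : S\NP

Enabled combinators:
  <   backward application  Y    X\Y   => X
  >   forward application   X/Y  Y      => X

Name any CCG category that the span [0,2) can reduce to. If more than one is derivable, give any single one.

[0,3] S   <
  [0,2] NP   <
    [0,1] "park" : S
    [1,2] "saw" : NP\S
  [2,3] "today" : S\NP

NP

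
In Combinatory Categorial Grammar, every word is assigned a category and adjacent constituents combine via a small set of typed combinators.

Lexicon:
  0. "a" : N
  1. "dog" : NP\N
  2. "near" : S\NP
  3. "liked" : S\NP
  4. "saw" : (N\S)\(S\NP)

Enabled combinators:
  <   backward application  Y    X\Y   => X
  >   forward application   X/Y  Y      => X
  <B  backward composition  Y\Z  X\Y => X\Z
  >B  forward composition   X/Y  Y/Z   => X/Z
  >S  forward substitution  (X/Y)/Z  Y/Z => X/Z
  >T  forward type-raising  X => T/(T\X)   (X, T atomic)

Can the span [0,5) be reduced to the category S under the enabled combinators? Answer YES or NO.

N NP\N S\NP S\NP (N\S)\(S\NP)
CKY chart[0,5] = {N, N/(N\N), NP/(NP\N), PP/(PP\N), S/(S\N)}; S ∉ chart

NO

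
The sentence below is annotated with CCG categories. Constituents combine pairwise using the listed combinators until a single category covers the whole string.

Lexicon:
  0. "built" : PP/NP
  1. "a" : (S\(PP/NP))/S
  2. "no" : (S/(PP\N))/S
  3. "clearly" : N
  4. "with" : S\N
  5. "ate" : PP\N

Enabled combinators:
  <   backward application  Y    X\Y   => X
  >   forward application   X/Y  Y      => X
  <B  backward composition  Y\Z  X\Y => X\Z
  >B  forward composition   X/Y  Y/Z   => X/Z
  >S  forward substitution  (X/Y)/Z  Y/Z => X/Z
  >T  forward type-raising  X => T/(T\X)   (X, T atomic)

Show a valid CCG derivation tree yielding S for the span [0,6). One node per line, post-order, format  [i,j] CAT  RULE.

[0,6] S   <
  [0,1] "built" : PP/NP
  [1,6] S\(PP/NP)   >
    [1,2] "a" : (S\(PP/NP))/S
    [2,6] S   >
      [2,5] S/(PP\N)   >
        [2,3] "no" : (S/(PP\N))/S
        [3,5] S   <
          [3,4] "clearly" : N
          [4,5] "with" : S\N
      [5,6] "ate" : PP\N

[0,1] PP/NP  lex  "built"
[1,2] (S\(PP/NP))/S  lex  "a"
[2,3] (S/(PP\N))/S  lex  "no"
[3,4] N  lex  "clearly"
[4,5] S\N  lex  "with"
[3,5] S  <  k=4
[2,5] S/(PP\N)  >  k=3
[5,6] PP\N  lex  "ate"
[2,6] S  >  k=5
[1,6] S\(PP/NP)  >  k=2
[0,6] S  <  k=1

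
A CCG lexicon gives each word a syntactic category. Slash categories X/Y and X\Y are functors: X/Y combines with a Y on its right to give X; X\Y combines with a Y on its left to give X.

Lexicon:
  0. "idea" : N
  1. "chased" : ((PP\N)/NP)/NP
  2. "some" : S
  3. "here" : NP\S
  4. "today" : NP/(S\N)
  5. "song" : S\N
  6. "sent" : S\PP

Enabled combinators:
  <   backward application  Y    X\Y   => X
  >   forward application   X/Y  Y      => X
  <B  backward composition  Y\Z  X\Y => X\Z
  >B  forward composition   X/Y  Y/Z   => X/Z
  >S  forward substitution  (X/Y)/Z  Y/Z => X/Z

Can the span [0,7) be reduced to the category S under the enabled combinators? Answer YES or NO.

[0,7] S   <
  [0,6] PP   <
    [0,1] "idea" : N
    [1,6] PP\N   >
      [1,4] (PP\N)/NP   >
        [1,2] "chased" : ((PP\N)/NP)/NP
        [2,4] NP   <
          [2,3] "some" : S
          [3,4] "here" : NP\S
      [4,6] NP   >
        [4,5] "today" : NP/(S\N)
        [5,6] "song" : S\N
  [6,7] "sent" : S\PP

YES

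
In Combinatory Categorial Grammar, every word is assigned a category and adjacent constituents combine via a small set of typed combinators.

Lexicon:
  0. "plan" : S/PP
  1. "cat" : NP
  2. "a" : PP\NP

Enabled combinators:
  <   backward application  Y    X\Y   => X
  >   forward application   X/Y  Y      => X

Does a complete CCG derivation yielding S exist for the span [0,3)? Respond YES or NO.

YES

[0,3] S   >
  [0,1] "plan" : S/PP
  [1,3] PP   <
    [1,2] "cat" : NP
    [2,3] "a" : PP\NP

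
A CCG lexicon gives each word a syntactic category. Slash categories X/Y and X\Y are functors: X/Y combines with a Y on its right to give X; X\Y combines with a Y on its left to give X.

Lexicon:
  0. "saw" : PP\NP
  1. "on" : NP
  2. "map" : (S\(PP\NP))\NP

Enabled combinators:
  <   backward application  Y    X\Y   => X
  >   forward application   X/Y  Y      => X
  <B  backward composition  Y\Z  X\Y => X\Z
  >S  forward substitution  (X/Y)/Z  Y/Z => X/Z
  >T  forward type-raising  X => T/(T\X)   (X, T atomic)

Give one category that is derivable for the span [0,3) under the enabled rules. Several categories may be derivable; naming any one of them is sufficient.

[0,3] S   <
  [0,1] "saw" : PP\NP
  [1,3] S\(PP\NP)   <
    [1,2] "on" : NP
    [2,3] "map" : (S\(PP\NP))\NP

S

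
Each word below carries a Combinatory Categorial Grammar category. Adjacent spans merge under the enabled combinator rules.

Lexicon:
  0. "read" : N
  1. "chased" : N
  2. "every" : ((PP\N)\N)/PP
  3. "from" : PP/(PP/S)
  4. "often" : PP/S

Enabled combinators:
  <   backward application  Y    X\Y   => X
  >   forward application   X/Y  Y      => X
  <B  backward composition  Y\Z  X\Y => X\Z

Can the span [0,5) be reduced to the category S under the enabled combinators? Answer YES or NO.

NO

N N ((PP\N)\N)/PP PP/(PP/S) PP/S
CKY chart[0,5] = {PP}; S ∉ chart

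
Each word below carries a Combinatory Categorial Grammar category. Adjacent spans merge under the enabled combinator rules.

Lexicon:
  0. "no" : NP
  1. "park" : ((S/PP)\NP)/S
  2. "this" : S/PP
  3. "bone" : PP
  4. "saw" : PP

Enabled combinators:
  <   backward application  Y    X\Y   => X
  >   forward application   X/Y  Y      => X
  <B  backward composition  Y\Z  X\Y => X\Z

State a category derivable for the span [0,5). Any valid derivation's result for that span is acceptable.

S

[0,5] S   >
  [0,4] S/PP   <
    [0,1] "no" : NP
    [1,4] (S/PP)\NP   >
      [1,2] "park" : ((S/PP)\NP)/S
      [2,4] S   >
        [2,3] "this" : S/PP
        [3,4] "bone" : PP
  [4,5] "saw" : PP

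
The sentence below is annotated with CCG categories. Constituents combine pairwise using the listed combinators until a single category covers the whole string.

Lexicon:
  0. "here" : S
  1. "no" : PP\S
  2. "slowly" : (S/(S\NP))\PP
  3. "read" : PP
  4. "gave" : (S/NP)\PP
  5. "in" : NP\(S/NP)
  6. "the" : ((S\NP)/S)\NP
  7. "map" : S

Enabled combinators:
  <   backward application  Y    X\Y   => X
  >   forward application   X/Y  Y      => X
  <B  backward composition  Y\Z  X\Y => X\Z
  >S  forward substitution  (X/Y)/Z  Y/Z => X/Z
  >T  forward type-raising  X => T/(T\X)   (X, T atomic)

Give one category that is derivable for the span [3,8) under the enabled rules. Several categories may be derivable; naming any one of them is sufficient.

[0,8] S   >
  [0,3] S/(S\NP)   <
    [0,2] PP   >
      [0,1] PP/(PP\S)   >T
        [0,1] "here" : S
      [1,2] "no" : PP\S
    [2,3] "slowly" : (S/(S\NP))\PP
  [3,8] S\NP   >
    [3,7] (S\NP)/S   <
      [3,6] NP   <
        [3,4] "read" : PP
        [4,6] NP\PP   <B
          [4,5] "gave" : (S/NP)\PP
          [5,6] "in" : NP\(S/NP)
      [6,7] "the" : ((S\NP)/S)\NP
    [7,8] "map" : S

S\NP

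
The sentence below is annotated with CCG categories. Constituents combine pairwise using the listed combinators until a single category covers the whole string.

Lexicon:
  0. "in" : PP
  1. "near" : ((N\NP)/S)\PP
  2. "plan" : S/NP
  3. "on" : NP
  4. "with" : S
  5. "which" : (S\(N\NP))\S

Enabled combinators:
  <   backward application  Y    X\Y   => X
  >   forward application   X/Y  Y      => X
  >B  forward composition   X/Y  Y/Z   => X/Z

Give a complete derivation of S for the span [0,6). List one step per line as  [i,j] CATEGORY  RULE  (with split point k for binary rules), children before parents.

[0,1] PP  lex  "in"
[1,2] ((N\NP)/S)\PP  lex  "near"
[0,2] (N\NP)/S  <  k=1
[2,3] S/NP  lex  "plan"
[3,4] NP  lex  "on"
[2,4] S  >  k=3
[0,4] N\NP  >  k=2
[4,5] S  lex  "with"
[5,6] (S\(N\NP))\S  lex  "which"
[4,6] S\(N\NP)  <  k=5
[0,6] S  <  k=4

[0,6] S   <
  [0,4] N\NP   >
    [0,2] (N\NP)/S   <
      [0,1] "in" : PP
      [1,2] "near" : ((N\NP)/S)\PP
    [2,4] S   >
      [2,3] "plan" : S/NP
      [3,4] "on" : NP
  [4,6] S\(N\NP)   <
    [4,5] "with" : S
    [5,6] "which" : (S\(N\NP))\S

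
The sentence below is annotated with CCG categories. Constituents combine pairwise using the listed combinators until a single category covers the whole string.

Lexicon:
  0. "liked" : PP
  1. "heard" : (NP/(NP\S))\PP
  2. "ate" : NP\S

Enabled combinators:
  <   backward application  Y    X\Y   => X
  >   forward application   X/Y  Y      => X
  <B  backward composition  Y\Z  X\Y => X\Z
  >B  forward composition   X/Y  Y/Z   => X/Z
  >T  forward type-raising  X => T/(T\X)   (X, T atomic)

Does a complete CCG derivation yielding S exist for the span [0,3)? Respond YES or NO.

NO

PP (NP/(NP\S))\PP NP\S
CKY chart[0,3] = {N/(N\NP), NP, NP/(NP\NP), PP/(PP\NP), S/(S\NP)}; S ∉ chart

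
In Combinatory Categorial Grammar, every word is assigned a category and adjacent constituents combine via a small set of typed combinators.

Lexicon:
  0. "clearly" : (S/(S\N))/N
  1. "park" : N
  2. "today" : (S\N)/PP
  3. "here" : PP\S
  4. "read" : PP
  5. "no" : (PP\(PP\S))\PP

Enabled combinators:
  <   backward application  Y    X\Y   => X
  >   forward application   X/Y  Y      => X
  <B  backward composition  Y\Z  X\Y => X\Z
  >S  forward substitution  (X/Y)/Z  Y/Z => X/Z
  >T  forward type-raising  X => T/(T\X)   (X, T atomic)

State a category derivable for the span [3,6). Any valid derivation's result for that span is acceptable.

[0,6] S   >
  [0,2] S/(S\N)   >
    [0,1] "clearly" : (S/(S\N))/N
    [1,2] "park" : N
  [2,6] S\N   >
    [2,3] "today" : (S\N)/PP
    [3,6] PP   <
      [3,4] "here" : PP\S
      [4,6] PP\(PP\S)   <
        [4,5] "read" : PP
        [5,6] "no" : (PP\(PP\S))\PP

PP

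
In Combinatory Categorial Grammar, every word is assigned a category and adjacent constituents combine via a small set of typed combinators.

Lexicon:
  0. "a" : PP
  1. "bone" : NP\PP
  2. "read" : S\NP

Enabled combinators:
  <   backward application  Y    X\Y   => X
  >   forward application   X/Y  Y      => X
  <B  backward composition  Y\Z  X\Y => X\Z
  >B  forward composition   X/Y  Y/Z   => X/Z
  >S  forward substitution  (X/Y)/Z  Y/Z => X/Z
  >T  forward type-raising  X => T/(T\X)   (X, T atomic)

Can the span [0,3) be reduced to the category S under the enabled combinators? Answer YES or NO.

[0,3] S   <
  [0,2] NP   <
    [0,1] "a" : PP
    [1,2] "bone" : NP\PP
  [2,3] "read" : S\NP

YES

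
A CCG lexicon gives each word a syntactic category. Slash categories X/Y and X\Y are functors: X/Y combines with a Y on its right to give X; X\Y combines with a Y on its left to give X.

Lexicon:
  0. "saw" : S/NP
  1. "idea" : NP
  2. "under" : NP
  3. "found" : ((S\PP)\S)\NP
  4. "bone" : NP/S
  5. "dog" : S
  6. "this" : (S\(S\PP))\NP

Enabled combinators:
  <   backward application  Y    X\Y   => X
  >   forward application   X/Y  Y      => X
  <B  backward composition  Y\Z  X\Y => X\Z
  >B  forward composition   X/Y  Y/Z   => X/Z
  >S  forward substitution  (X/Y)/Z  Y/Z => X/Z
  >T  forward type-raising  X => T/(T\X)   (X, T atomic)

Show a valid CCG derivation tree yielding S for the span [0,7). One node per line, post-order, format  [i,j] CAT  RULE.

[0,1] S/NP  lex  "saw"
[1,2] NP  lex  "idea"
[0,2] S  >  k=1
[2,3] NP  lex  "under"
[3,4] ((S\PP)\S)\NP  lex  "found"
[2,4] (S\PP)\S  <  k=3
[0,4] S\PP  <  k=2
[4,5] NP/S  lex  "bone"
[5,6] S  lex  "dog"
[4,6] NP  >  k=5
[6,7] (S\(S\PP))\NP  lex  "this"
[4,7] S\(S\PP)  <  k=6
[0,7] S  <  k=4

[0,7] S   <
  [0,4] S\PP   <
    [0,2] S   >
      [0,1] "saw" : S/NP
      [1,2] "idea" : NP
    [2,4] (S\PP)\S   <
      [2,3] "under" : NP
      [3,4] "found" : ((S\PP)\S)\NP
  [4,7] S\(S\PP)   <
    [4,6] NP   >
      [4,5] "bone" : NP/S
      [5,6] "dog" : S
    [6,7] "this" : (S\(S\PP))\NP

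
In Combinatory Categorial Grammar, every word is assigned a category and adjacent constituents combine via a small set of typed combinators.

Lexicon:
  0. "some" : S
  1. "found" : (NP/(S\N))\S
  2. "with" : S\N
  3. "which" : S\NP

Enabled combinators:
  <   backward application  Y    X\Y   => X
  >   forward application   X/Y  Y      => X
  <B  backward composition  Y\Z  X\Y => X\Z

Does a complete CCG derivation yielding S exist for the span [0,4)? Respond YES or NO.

YES

[0,4] S   <
  [0,3] NP   >
    [0,2] NP/(S\N)   <
      [0,1] "some" : S
      [1,2] "found" : (NP/(S\N))\S
    [2,3] "with" : S\N
  [3,4] "which" : S\NP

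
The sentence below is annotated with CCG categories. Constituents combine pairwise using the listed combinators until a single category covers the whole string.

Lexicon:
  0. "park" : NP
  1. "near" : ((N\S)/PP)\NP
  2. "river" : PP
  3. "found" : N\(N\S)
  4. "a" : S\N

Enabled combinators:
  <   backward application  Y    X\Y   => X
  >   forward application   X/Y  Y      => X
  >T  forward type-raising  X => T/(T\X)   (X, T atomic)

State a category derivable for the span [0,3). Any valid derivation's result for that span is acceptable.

N\S

[0,5] S   <
  [0,4] N   <
    [0,3] N\S   >
      [0,2] (N\S)/PP   <
        [0,1] "park" : NP
        [1,2] "near" : ((N\S)/PP)\NP
      [2,3] "river" : PP
    [3,4] "found" : N\(N\S)
  [4,5] "a" : S\N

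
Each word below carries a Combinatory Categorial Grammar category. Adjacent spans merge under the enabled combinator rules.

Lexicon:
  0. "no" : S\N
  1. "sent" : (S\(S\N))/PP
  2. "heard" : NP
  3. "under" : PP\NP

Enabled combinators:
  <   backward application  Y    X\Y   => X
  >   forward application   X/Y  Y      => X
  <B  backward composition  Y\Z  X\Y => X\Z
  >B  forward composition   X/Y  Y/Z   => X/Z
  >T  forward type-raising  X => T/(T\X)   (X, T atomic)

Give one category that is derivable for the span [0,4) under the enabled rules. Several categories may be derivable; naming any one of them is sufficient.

[0,4] S   <
  [0,1] "no" : S\N
  [1,4] S\(S\N)   >
    [1,2] "sent" : (S\(S\N))/PP
    [2,4] PP   >
      [2,3] PP/(PP\NP)   >T
        [2,3] "heard" : NP
      [3,4] "under" : PP\NP

S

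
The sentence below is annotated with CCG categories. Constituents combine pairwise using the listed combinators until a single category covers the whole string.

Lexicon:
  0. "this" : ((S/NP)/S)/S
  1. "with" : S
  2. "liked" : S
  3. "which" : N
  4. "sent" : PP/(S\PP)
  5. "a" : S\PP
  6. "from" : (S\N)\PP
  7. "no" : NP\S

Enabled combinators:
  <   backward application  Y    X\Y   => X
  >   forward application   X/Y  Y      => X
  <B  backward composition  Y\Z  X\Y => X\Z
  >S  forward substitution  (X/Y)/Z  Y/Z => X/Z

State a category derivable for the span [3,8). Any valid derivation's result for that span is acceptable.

[0,8] S   >
  [0,3] S/NP   >
    [0,2] (S/NP)/S   >
      [0,1] "this" : ((S/NP)/S)/S
      [1,2] "with" : S
    [2,3] "liked" : S
  [3,8] NP   <
    [3,4] "which" : N
    [4,8] NP\N   <B
      [4,7] S\N   <
        [4,6] PP   >
          [4,5] "sent" : PP/(S\PP)
          [5,6] "a" : S\PP
        [6,7] "from" : (S\N)\PP
      [7,8] "no" : NP\S

NP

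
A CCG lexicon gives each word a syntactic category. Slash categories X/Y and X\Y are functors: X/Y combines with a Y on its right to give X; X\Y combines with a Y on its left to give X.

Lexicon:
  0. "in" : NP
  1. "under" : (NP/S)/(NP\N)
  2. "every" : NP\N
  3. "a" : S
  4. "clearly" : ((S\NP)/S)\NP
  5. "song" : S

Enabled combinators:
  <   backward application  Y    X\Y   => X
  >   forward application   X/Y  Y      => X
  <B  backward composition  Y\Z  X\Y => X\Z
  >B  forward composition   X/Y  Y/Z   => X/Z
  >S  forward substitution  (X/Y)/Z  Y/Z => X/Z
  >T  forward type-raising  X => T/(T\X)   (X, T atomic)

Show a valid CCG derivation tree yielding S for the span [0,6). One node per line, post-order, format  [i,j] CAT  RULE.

[0,6] S   <
  [0,1] "in" : NP
  [1,6] S\NP   >
    [1,5] (S\NP)/S   <
      [1,4] NP   >
        [1,3] NP/S   >
          [1,2] "under" : (NP/S)/(NP\N)
          [2,3] "every" : NP\N
        [3,4] "a" : S
      [4,5] "clearly" : ((S\NP)/S)\NP
    [5,6] "song" : S

[0,1] NP  lex  "in"
[1,2] (NP/S)/(NP\N)  lex  "under"
[2,3] NP\N  lex  "every"
[1,3] NP/S  >  k=2
[3,4] S  lex  "a"
[1,4] NP  >  k=3
[4,5] ((S\NP)/S)\NP  lex  "clearly"
[1,5] (S\NP)/S  <  k=4
[5,6] S  lex  "song"
[1,6] S\NP  >  k=5
[0,6] S  <  k=1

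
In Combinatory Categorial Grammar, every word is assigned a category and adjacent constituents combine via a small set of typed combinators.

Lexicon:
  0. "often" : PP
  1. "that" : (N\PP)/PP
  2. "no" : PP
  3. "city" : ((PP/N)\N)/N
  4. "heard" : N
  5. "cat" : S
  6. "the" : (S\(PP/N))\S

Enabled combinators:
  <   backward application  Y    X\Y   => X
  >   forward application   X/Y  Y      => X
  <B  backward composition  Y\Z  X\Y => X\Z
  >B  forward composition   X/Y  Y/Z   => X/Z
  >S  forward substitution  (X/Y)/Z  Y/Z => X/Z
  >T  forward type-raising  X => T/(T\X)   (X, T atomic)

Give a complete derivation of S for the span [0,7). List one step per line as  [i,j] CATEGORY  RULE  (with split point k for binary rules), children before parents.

[0,7] S   <
  [0,5] PP/N   <
    [0,3] N   <
      [0,1] "often" : PP
      [1,3] N\PP   >
        [1,2] "that" : (N\PP)/PP
        [2,3] "no" : PP
    [3,5] (PP/N)\N   >
      [3,4] "city" : ((PP/N)\N)/N
      [4,5] "heard" : N
  [5,7] S\(PP/N)   <
    [5,6] "cat" : S
    [6,7] "the" : (S\(PP/N))\S

[0,1] PP  lex  "often"
[1,2] (N\PP)/PP  lex  "that"
[2,3] PP  lex  "no"
[1,3] N\PP  >  k=2
[0,3] N  <  k=1
[3,4] ((PP/N)\N)/N  lex  "city"
[4,5] N  lex  "heard"
[3,5] (PP/N)\N  >  k=4
[0,5] PP/N  <  k=3
[5,6] S  lex  "cat"
[6,7] (S\(PP/N))\S  lex  "the"
[5,7] S\(PP/N)  <  k=6
[0,7] S  <  k=5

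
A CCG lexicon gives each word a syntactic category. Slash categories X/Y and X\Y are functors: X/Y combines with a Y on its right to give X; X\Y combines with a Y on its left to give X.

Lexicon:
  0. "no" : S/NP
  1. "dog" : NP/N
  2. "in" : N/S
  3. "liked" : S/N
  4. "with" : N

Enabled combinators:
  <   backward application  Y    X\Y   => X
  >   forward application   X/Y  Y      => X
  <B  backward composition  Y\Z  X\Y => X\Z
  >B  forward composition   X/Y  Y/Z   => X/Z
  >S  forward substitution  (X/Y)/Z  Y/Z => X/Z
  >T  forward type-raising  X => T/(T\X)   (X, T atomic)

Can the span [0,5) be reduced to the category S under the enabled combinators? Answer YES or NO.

YES

[0,5] S   >
  [0,2] S/N   >B
    [0,1] "no" : S/NP
    [1,2] "dog" : NP/N
  [2,5] N   >
    [2,3] "in" : N/S
    [3,5] S   >
      [3,4] "liked" : S/N
      [4,5] "with" : N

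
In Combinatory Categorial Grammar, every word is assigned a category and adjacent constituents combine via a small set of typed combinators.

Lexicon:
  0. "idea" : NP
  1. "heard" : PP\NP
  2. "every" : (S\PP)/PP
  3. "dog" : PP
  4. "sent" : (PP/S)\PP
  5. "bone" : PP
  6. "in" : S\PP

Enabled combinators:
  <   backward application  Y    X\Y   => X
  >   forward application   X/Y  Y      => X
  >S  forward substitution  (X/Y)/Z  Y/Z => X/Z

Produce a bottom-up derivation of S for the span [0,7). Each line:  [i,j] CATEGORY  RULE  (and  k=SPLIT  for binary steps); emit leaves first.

[0,7] S   <
  [0,2] PP   <
    [0,1] "idea" : NP
    [1,2] "heard" : PP\NP
  [2,7] S\PP   >
    [2,3] "every" : (S\PP)/PP
    [3,7] PP   >
      [3,5] PP/S   <
        [3,4] "dog" : PP
        [4,5] "sent" : (PP/S)\PP
      [5,7] S   <
        [5,6] "bone" : PP
        [6,7] "in" : S\PP

[0,1] NP  lex  "idea"
[1,2] PP\NP  lex  "heard"
[0,2] PP  <  k=1
[2,3] (S\PP)/PP  lex  "every"
[3,4] PP  lex  "dog"
[4,5] (PP/S)\PP  lex  "sent"
[3,5] PP/S  <  k=4
[5,6] PP  lex  "bone"
[6,7] S\PP  lex  "in"
[5,7] S  <  k=6
[3,7] PP  >  k=5
[2,7] S\PP  >  k=3
[0,7] S  <  k=2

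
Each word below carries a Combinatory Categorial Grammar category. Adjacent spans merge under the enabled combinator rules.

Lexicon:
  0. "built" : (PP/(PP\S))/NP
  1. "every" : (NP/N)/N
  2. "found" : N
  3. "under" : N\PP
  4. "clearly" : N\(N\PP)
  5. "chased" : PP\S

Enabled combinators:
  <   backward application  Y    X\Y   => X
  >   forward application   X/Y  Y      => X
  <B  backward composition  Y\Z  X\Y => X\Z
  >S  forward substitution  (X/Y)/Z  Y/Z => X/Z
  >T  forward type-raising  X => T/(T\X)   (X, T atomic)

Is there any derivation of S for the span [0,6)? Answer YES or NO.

NO

(PP/(PP\S))/NP (NP/N)/N N N\PP N\(N\PP) PP\S
CKY chart[0,6] = {N/(N\PP), NP/(NP\PP), PP, PP/(PP\PP), S/(S\PP)}; S ∉ chart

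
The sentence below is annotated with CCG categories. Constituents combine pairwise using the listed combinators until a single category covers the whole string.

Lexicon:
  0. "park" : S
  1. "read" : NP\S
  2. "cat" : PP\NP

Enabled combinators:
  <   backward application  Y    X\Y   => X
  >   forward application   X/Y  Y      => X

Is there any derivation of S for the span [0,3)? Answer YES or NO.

NO

S NP\S PP\NP
CKY chart[0,3] = {PP}; S ∉ chart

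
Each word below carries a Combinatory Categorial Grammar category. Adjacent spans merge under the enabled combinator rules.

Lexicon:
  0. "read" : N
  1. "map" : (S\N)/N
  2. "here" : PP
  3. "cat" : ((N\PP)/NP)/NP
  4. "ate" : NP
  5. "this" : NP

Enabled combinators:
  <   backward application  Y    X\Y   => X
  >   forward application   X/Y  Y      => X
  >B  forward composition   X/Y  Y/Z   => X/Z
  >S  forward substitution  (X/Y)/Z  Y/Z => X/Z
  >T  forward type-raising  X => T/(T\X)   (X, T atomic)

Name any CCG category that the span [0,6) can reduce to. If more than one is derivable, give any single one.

[0,6] S   >
  [0,1] S/(S\N)   >T
    [0,1] "read" : N
  [1,6] S\N   >
    [1,2] "map" : (S\N)/N
    [2,6] N   >
      [2,3] N/(N\PP)   >T
        [2,3] "here" : PP
      [3,6] N\PP   >
        [3,5] (N\PP)/NP   >
          [3,4] "cat" : ((N\PP)/NP)/NP
          [4,5] "ate" : NP
        [5,6] "this" : NP

S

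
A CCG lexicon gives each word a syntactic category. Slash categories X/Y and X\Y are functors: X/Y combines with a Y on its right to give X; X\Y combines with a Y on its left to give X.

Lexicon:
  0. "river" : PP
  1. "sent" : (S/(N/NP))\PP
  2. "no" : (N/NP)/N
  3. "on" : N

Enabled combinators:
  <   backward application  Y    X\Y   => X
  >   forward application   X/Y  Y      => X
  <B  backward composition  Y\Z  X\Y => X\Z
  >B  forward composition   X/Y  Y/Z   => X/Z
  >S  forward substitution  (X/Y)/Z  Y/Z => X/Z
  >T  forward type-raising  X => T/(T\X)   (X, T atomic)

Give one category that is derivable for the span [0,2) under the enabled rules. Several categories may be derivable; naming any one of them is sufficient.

[0,4] S   >
  [0,2] S/(N/NP)   <
    [0,1] "river" : PP
    [1,2] "sent" : (S/(N/NP))\PP
  [2,4] N/NP   >
    [2,3] "no" : (N/NP)/N
    [3,4] "on" : N

S/(N/NP)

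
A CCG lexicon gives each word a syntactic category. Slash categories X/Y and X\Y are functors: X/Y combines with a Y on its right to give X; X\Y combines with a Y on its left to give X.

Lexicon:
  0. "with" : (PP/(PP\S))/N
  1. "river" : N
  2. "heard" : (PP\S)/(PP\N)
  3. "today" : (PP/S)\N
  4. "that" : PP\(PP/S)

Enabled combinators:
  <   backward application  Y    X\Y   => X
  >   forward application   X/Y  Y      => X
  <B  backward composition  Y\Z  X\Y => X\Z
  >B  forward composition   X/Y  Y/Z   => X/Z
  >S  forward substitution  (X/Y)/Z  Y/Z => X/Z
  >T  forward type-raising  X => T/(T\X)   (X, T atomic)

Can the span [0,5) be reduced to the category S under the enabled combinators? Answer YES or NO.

(PP/(PP\S))/N N (PP\S)/(PP\N) (PP/S)\N PP\(PP/S)
CKY chart[0,5] = {N/(N\PP), NP/(NP\PP), PP, PP/(PP\PP), S/(S\PP)}; S ∉ chart

NO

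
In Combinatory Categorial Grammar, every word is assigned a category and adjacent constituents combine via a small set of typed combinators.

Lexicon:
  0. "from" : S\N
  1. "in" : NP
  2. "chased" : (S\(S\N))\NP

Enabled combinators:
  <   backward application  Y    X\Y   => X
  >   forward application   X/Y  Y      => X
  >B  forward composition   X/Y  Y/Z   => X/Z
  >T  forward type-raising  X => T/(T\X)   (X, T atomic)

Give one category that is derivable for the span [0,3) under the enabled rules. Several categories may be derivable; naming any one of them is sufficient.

S

[0,3] S   <
  [0,1] "from" : S\N
  [1,3] S\(S\N)   <
    [1,2] "in" : NP
    [2,3] "chased" : (S\(S\N))\NP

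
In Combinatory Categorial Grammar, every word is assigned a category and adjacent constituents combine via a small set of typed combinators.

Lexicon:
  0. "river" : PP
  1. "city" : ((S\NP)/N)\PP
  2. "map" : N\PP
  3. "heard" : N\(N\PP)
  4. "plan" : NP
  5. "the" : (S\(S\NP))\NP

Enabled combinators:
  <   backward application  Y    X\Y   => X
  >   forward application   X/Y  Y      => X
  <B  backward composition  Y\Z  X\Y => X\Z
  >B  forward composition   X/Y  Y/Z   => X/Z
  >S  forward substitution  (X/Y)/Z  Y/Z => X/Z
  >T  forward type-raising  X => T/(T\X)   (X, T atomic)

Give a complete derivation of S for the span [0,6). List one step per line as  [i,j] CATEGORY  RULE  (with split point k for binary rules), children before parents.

[0,1] PP  lex  "river"
[1,2] ((S\NP)/N)\PP  lex  "city"
[0,2] (S\NP)/N  <  k=1
[2,3] N\PP  lex  "map"
[3,4] N\(N\PP)  lex  "heard"
[2,4] N  <  k=3
[0,4] S\NP  >  k=2
[4,5] NP  lex  "plan"
[5,6] (S\(S\NP))\NP  lex  "the"
[4,6] S\(S\NP)  <  k=5
[0,6] S  <  k=4

[0,6] S   <
  [0,4] S\NP   >
    [0,2] (S\NP)/N   <
      [0,1] "river" : PP
      [1,2] "city" : ((S\NP)/N)\PP
    [2,4] N   <
      [2,3] "map" : N\PP
      [3,4] "heard" : N\(N\PP)
  [4,6] S\(S\NP)   <
    [4,5] "plan" : NP
    [5,6] "the" : (S\(S\NP))\NP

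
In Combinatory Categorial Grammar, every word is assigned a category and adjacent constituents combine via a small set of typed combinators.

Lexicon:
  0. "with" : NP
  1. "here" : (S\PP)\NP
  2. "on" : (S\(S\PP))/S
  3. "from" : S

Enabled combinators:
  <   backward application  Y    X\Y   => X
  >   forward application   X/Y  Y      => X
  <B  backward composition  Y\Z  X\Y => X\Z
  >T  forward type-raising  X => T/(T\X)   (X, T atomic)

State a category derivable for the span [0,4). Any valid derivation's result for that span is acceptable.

[0,4] S   <
  [0,2] S\PP   <
    [0,1] "with" : NP
    [1,2] "here" : (S\PP)\NP
  [2,4] S\(S\PP)   >
    [2,3] "on" : (S\(S\PP))/S
    [3,4] "from" : S

S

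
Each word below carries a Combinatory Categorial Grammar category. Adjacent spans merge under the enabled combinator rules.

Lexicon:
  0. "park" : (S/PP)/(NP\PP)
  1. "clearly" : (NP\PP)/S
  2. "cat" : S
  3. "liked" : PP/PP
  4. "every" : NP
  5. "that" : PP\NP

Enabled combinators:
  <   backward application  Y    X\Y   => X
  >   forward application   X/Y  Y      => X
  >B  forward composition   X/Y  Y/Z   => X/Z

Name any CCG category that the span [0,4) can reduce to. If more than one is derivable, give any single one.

[0,6] S   >
  [0,4] S/PP   >B
    [0,3] S/PP   >
      [0,1] "park" : (S/PP)/(NP\PP)
      [1,3] NP\PP   >
        [1,2] "clearly" : (NP\PP)/S
        [2,3] "cat" : S
    [3,4] "liked" : PP/PP
  [4,6] PP   <
    [4,5] "every" : NP
    [5,6] "that" : PP\NP

S/PP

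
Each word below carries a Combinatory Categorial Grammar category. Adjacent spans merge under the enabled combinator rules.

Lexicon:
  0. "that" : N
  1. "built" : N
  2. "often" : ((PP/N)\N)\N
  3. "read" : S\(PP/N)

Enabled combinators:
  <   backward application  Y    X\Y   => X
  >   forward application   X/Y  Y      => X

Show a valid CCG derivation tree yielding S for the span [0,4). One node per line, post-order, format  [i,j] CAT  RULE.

[0,4] S   <
  [0,3] PP/N   <
    [0,1] "that" : N
    [1,3] (PP/N)\N   <
      [1,2] "built" : N
      [2,3] "often" : ((PP/N)\N)\N
  [3,4] "read" : S\(PP/N)

[0,1] N  lex  "that"
[1,2] N  lex  "built"
[2,3] ((PP/N)\N)\N  lex  "often"
[1,3] (PP/N)\N  <  k=2
[0,3] PP/N  <  k=1
[3,4] S\(PP/N)  lex  "read"
[0,4] S  <  k=3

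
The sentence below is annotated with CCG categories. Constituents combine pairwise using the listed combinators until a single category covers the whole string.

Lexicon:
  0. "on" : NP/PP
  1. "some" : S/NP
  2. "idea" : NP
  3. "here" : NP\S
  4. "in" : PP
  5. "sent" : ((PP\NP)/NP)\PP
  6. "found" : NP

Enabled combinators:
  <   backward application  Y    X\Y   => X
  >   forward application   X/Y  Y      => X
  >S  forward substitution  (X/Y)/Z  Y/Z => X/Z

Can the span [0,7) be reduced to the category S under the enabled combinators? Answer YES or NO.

NO

NP/PP S/NP NP NP\S PP ((PP\NP)/NP)\PP NP
CKY chart[0,7] = {NP}; S ∉ chart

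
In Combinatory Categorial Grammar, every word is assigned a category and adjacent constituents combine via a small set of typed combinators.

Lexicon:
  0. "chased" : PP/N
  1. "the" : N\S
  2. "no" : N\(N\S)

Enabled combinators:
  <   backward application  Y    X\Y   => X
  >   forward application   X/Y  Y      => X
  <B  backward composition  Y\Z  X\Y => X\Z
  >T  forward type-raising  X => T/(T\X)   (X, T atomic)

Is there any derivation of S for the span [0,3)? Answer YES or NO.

PP/N N\S N\(N\S)
CKY chart[0,3] = {N/(N\PP), NP/(NP\PP), PP, PP/(PP\PP), S/(S\PP)}; S ∉ chart

NO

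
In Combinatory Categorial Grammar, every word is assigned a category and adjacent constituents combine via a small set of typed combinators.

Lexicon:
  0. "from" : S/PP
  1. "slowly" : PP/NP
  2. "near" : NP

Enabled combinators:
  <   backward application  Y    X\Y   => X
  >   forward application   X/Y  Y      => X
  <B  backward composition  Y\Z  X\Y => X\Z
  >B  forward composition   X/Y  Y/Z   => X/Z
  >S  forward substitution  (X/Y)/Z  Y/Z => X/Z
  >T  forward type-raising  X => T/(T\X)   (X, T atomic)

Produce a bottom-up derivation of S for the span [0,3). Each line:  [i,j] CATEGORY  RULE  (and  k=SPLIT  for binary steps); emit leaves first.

[0,3] S   >
  [0,1] "from" : S/PP
  [1,3] PP   >
    [1,2] "slowly" : PP/NP
    [2,3] "near" : NP

[0,1] S/PP  lex  "from"
[1,2] PP/NP  lex  "slowly"
[2,3] NP  lex  "near"
[1,3] PP  >  k=2
[0,3] S  >  k=1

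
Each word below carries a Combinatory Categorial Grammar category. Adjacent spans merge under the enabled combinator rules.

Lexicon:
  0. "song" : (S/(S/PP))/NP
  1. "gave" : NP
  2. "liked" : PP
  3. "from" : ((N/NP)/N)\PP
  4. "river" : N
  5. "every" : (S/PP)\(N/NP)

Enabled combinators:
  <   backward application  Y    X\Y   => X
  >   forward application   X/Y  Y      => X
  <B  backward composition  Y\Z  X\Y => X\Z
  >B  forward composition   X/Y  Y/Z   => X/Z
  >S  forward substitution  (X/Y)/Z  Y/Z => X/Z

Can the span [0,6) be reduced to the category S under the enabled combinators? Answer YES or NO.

YES

[0,6] S   >
  [0,2] S/(S/PP)   >
    [0,1] "song" : (S/(S/PP))/NP
    [1,2] "gave" : NP
  [2,6] S/PP   <
    [2,5] N/NP   >
      [2,4] (N/NP)/N   <
        [2,3] "liked" : PP
        [3,4] "from" : ((N/NP)/N)\PP
      [4,5] "river" : N
    [5,6] "every" : (S/PP)\(N/NP)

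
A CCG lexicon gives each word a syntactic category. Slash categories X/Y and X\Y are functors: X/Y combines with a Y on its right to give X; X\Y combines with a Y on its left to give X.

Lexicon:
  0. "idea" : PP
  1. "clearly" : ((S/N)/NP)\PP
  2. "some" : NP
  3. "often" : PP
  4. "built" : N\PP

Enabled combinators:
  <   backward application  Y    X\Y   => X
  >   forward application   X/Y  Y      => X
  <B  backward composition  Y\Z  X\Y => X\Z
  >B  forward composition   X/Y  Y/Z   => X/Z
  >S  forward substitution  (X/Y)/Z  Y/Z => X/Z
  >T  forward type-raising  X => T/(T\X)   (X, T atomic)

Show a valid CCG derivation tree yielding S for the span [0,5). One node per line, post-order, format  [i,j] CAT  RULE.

[0,5] S   >
  [0,3] S/N   >
    [0,2] (S/N)/NP   <
      [0,1] "idea" : PP
      [1,2] "clearly" : ((S/N)/NP)\PP
    [2,3] "some" : NP
  [3,5] N   <
    [3,4] "often" : PP
    [4,5] "built" : N\PP

[0,1] PP  lex  "idea"
[1,2] ((S/N)/NP)\PP  lex  "clearly"
[0,2] (S/N)/NP  <  k=1
[2,3] NP  lex  "some"
[0,3] S/N  >  k=2
[3,4] PP  lex  "often"
[4,5] N\PP  lex  "built"
[3,5] N  <  k=4
[0,5] S  >  k=3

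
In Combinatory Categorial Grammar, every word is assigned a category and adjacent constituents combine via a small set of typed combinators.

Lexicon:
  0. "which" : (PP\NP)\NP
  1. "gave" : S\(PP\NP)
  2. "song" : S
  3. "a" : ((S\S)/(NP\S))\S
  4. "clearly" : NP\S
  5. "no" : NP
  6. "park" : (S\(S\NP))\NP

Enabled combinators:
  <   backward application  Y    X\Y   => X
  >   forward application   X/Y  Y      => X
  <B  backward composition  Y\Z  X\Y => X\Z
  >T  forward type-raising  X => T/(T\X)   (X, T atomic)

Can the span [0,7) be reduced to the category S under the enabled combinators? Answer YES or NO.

YES

[0,7] S   <
  [0,5] S\NP   <B
    [0,2] S\NP   <B
      [0,1] "which" : (PP\NP)\NP
      [1,2] "gave" : S\(PP\NP)
    [2,5] S\S   >
      [2,4] (S\S)/(NP\S)   <
        [2,3] "song" : S
        [3,4] "a" : ((S\S)/(NP\S))\S
      [4,5] "clearly" : NP\S
  [5,7] S\(S\NP)   <
    [5,6] "no" : NP
    [6,7] "park" : (S\(S\NP))\NP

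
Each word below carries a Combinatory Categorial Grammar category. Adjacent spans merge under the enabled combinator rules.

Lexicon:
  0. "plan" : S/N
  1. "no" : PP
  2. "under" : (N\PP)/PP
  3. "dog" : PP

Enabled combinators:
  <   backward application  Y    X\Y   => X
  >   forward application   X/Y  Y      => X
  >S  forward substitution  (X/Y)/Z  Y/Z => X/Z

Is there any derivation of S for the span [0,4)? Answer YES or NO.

[0,4] S   >
  [0,1] "plan" : S/N
  [1,4] N   <
    [1,2] "no" : PP
    [2,4] N\PP   >
      [2,3] "under" : (N\PP)/PP
      [3,4] "dog" : PP

YES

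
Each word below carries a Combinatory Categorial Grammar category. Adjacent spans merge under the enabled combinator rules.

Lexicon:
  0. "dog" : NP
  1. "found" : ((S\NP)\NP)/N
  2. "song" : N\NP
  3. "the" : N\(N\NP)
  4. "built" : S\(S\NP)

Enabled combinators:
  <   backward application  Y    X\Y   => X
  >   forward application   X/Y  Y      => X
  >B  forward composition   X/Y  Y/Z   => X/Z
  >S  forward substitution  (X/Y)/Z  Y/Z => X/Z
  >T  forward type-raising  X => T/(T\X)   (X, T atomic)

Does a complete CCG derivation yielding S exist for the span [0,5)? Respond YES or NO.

[0,5] S   <
  [0,4] S\NP   <
    [0,1] "dog" : NP
    [1,4] (S\NP)\NP   >
      [1,2] "found" : ((S\NP)\NP)/N
      [2,4] N   <
        [2,3] "song" : N\NP
        [3,4] "the" : N\(N\NP)
  [4,5] "built" : S\(S\NP)

YES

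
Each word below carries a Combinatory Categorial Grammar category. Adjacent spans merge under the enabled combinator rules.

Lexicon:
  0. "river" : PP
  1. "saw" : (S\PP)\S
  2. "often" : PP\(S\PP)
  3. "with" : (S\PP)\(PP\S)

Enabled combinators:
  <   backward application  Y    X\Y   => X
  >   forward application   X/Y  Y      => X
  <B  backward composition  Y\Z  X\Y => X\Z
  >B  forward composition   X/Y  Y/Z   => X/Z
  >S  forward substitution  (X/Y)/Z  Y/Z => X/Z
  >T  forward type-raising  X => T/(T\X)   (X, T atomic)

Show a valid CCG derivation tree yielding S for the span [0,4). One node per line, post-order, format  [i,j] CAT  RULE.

[0,4] S   >
  [0,1] S/(S\PP)   >T
    [0,1] "river" : PP
  [1,4] S\PP   <
    [1,3] PP\S   <B
      [1,2] "saw" : (S\PP)\S
      [2,3] "often" : PP\(S\PP)
    [3,4] "with" : (S\PP)\(PP\S)

[0,1] PP  lex  "river"
[0,1] S/(S\PP)  >T
[1,2] (S\PP)\S  lex  "saw"
[2,3] PP\(S\PP)  lex  "often"
[1,3] PP\S  <B  k=2
[3,4] (S\PP)\(PP\S)  lex  "with"
[1,4] S\PP  <  k=3
[0,4] S  >  k=1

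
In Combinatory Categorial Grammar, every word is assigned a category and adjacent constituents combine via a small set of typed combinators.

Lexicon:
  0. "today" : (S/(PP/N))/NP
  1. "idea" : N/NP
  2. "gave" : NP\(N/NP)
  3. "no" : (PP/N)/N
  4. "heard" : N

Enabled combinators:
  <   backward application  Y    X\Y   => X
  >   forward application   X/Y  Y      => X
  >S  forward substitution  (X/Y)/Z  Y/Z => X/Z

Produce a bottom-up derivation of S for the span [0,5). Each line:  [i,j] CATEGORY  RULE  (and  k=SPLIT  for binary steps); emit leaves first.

[0,5] S   >
  [0,3] S/(PP/N)   >
    [0,1] "today" : (S/(PP/N))/NP
    [1,3] NP   <
      [1,2] "idea" : N/NP
      [2,3] "gave" : NP\(N/NP)
  [3,5] PP/N   >
    [3,4] "no" : (PP/N)/N
    [4,5] "heard" : N

[0,1] (S/(PP/N))/NP  lex  "today"
[1,2] N/NP  lex  "idea"
[2,3] NP\(N/NP)  lex  "gave"
[1,3] NP  <  k=2
[0,3] S/(PP/N)  >  k=1
[3,4] (PP/N)/N  lex  "no"
[4,5] N  lex  "heard"
[3,5] PP/N  >  k=4
[0,5] S  >  k=3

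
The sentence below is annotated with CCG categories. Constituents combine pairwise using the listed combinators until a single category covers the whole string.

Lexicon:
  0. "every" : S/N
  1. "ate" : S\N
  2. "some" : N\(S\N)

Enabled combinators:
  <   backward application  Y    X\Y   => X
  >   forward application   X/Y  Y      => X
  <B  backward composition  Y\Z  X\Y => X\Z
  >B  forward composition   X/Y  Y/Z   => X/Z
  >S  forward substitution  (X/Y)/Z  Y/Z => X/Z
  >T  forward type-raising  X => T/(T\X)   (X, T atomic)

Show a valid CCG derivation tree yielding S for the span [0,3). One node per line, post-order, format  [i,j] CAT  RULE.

[0,1] S/N  lex  "every"
[1,2] S\N  lex  "ate"
[2,3] N\(S\N)  lex  "some"
[1,3] N  <  k=2
[0,3] S  >  k=1

[0,3] S   >
  [0,1] "every" : S/N
  [1,3] N   <
    [1,2] "ate" : S\N
    [2,3] "some" : N\(S\N)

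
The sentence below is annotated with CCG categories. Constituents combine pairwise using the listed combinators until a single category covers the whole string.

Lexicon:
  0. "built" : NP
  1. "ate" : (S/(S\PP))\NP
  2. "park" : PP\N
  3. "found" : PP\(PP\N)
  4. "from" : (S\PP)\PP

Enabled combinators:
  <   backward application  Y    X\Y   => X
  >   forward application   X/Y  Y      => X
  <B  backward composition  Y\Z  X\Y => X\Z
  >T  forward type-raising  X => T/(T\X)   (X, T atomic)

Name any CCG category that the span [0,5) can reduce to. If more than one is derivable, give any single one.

S

[0,5] S   >
  [0,2] S/(S\PP)   <
    [0,1] "built" : NP
    [1,2] "ate" : (S/(S\PP))\NP
  [2,5] S\PP   <
    [2,4] PP   <
      [2,3] "park" : PP\N
      [3,4] "found" : PP\(PP\N)
    [4,5] "from" : (S\PP)\PP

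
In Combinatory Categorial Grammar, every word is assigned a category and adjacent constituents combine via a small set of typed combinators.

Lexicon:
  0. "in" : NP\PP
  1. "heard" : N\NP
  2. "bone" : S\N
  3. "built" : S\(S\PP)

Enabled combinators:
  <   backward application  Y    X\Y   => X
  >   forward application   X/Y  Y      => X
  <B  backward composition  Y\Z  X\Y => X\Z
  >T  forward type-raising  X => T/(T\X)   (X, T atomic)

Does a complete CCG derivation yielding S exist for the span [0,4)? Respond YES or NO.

YES

[0,4] S   <
  [0,3] S\PP   <B
    [0,1] "in" : NP\PP
    [1,3] S\NP   <B
      [1,2] "heard" : N\NP
      [2,3] "bone" : S\N
  [3,4] "built" : S\(S\PP)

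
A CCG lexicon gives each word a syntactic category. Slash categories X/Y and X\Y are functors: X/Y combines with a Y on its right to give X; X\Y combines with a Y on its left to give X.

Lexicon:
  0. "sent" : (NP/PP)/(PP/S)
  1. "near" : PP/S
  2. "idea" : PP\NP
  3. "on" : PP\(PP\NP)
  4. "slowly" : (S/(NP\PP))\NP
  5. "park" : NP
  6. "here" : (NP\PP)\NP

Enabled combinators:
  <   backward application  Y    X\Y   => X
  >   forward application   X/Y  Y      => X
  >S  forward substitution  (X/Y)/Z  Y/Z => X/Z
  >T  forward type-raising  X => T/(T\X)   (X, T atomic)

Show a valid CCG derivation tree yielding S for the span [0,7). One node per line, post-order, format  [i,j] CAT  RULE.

[0,1] (NP/PP)/(PP/S)  lex  "sent"
[1,2] PP/S  lex  "near"
[0,2] NP/PP  >  k=1
[2,3] PP\NP  lex  "idea"
[3,4] PP\(PP\NP)  lex  "on"
[2,4] PP  <  k=3
[0,4] NP  >  k=2
[4,5] (S/(NP\PP))\NP  lex  "slowly"
[0,5] S/(NP\PP)  <  k=4
[5,6] NP  lex  "park"
[6,7] (NP\PP)\NP  lex  "here"
[5,7] NP\PP  <  k=6
[0,7] S  >  k=5

[0,7] S   >
  [0,5] S/(NP\PP)   <
    [0,4] NP   >
      [0,2] NP/PP   >
        [0,1] "sent" : (NP/PP)/(PP/S)
        [1,2] "near" : PP/S
      [2,4] PP   <
        [2,3] "idea" : PP\NP
        [3,4] "on" : PP\(PP\NP)
    [4,5] "slowly" : (S/(NP\PP))\NP
  [5,7] NP\PP   <
    [5,6] "park" : NP
    [6,7] "here" : (NP\PP)\NP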